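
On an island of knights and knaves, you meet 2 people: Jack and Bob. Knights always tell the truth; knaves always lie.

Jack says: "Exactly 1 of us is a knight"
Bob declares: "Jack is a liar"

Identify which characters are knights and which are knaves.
Jack is a knight.
Bob is a knave.

Verification:
- Jack (knight) says "Exactly 1 of us is a knight" - this is TRUE because there are 1 knights.
- Bob (knave) says "Jack is a liar" - this is FALSE (a lie) because Jack is a knight.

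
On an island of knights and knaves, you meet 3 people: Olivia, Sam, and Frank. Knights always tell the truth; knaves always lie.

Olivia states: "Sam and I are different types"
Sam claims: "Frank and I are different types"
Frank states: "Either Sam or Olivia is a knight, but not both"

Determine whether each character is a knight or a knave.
Olivia is a knave.
Sam is a knave.
Frank is a knave.

Verification:
- Olivia (knave) says "Sam and I are different types" - this is FALSE (a lie) because Olivia is a knave and Sam is a knave.
- Sam (knave) says "Frank and I are different types" - this is FALSE (a lie) because Sam is a knave and Frank is a knave.
- Frank (knave) says "Either Sam or Olivia is a knight, but not both" - this is FALSE (a lie) because Sam is a knave and Olivia is a knave.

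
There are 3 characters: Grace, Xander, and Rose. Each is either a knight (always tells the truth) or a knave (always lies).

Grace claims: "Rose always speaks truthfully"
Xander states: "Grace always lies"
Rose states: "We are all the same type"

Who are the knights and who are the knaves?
Grace is a knave.
Xander is a knight.
Rose is a knave.

Verification:
- Grace (knave) says "Rose always speaks truthfully" - this is FALSE (a lie) because Rose is a knave.
- Xander (knight) says "Grace always lies" - this is TRUE because Grace is a knave.
- Rose (knave) says "We are all the same type" - this is FALSE (a lie) because Xander is a knight and Grace and Rose are knaves.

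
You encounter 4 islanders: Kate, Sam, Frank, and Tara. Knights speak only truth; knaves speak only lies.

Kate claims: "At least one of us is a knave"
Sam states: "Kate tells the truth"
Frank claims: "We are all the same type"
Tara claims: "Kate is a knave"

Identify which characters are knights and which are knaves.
Kate is a knight.
Sam is a knight.
Frank is a knave.
Tara is a knave.

Verification:
- Kate (knight) says "At least one of us is a knave" - this is TRUE because Frank and Tara are knaves.
- Sam (knight) says "Kate tells the truth" - this is TRUE because Kate is a knight.
- Frank (knave) says "We are all the same type" - this is FALSE (a lie) because Kate and Sam are knights and Frank and Tara are knaves.
- Tara (knave) says "Kate is a knave" - this is FALSE (a lie) because Kate is a knight.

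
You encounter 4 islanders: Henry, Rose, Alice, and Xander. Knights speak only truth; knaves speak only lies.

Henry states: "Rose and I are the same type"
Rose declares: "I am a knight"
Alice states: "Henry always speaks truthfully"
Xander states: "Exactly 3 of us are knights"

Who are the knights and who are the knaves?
Henry is a knave.
Rose is a knight.
Alice is a knave.
Xander is a knave.

Verification:
- Henry (knave) says "Rose and I are the same type" - this is FALSE (a lie) because Henry is a knave and Rose is a knight.
- Rose (knight) says "I am a knight" - this is TRUE because Rose is a knight.
- Alice (knave) says "Henry always speaks truthfully" - this is FALSE (a lie) because Henry is a knave.
- Xander (knave) says "Exactly 3 of us are knights" - this is FALSE (a lie) because there are 1 knights.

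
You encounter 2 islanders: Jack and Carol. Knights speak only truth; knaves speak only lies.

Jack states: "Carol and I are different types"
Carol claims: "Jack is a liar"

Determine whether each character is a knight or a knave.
Jack is a knight.
Carol is a knave.

Verification:
- Jack (knight) says "Carol and I are different types" - this is TRUE because Jack is a knight and Carol is a knave.
- Carol (knave) says "Jack is a liar" - this is FALSE (a lie) because Jack is a knight.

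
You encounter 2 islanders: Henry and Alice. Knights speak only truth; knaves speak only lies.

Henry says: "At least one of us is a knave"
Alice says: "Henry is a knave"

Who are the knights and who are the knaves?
Henry is a knight.
Alice is a knave.

Verification:
- Henry (knight) says "At least one of us is a knave" - this is TRUE because Alice is a knave.
- Alice (knave) says "Henry is a knave" - this is FALSE (a lie) because Henry is a knight.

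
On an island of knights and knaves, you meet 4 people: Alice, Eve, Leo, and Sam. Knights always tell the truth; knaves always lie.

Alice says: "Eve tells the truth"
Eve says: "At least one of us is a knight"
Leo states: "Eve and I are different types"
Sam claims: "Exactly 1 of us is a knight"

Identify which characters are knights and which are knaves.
Alice is a knave.
Eve is a knave.
Leo is a knave.
Sam is a knave.

Verification:
- Alice (knave) says "Eve tells the truth" - this is FALSE (a lie) because Eve is a knave.
- Eve (knave) says "At least one of us is a knight" - this is FALSE (a lie) because no one is a knight.
- Leo (knave) says "Eve and I are different types" - this is FALSE (a lie) because Leo is a knave and Eve is a knave.
- Sam (knave) says "Exactly 1 of us is a knight" - this is FALSE (a lie) because there are 0 knights.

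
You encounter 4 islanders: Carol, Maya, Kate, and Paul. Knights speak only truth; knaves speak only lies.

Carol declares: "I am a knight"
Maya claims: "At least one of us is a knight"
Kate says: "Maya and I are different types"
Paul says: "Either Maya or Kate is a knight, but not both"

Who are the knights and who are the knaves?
Carol is a knave.
Maya is a knave.
Kate is a knave.
Paul is a knave.

Verification:
- Carol (knave) says "I am a knight" - this is FALSE (a lie) because Carol is a knave.
- Maya (knave) says "At least one of us is a knight" - this is FALSE (a lie) because no one is a knight.
- Kate (knave) says "Maya and I are different types" - this is FALSE (a lie) because Kate is a knave and Maya is a knave.
- Paul (knave) says "Either Maya or Kate is a knight, but not both" - this is FALSE (a lie) because Maya is a knave and Kate is a knave.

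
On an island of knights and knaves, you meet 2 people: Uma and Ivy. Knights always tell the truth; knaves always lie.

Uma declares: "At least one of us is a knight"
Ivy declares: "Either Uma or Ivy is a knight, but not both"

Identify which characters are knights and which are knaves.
Uma is a knave.
Ivy is a knave.

Verification:
- Uma (knave) says "At least one of us is a knight" - this is FALSE (a lie) because no one is a knight.
- Ivy (knave) says "Either Uma or Ivy is a knight, but not both" - this is FALSE (a lie) because Uma is a knave and Ivy is a knave.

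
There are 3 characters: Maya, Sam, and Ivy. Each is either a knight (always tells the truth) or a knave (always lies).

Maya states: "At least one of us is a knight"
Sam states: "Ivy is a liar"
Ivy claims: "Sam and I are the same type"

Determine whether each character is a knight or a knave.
Maya is a knight.
Sam is a knight.
Ivy is a knave.

Verification:
- Maya (knight) says "At least one of us is a knight" - this is TRUE because Maya and Sam are knights.
- Sam (knight) says "Ivy is a liar" - this is TRUE because Ivy is a knave.
- Ivy (knave) says "Sam and I are the same type" - this is FALSE (a lie) because Ivy is a knave and Sam is a knight.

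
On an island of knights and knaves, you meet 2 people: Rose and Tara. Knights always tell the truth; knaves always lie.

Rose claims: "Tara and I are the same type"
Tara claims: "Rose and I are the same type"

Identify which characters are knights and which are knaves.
Rose is a knight.
Tara is a knight.

Verification:
- Rose (knight) says "Tara and I are the same type" - this is TRUE because Rose is a knight and Tara is a knight.
- Tara (knight) says "Rose and I are the same type" - this is TRUE because Tara is a knight and Rose is a knight.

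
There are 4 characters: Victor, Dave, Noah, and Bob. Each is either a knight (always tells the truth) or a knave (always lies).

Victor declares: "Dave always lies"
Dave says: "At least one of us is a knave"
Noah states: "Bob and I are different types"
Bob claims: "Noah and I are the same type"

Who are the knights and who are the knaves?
Victor is a knave.
Dave is a knight.
Noah is a knight.
Bob is a knave.

Verification:
- Victor (knave) says "Dave always lies" - this is FALSE (a lie) because Dave is a knight.
- Dave (knight) says "At least one of us is a knave" - this is TRUE because Victor and Bob are knaves.
- Noah (knight) says "Bob and I are different types" - this is TRUE because Noah is a knight and Bob is a knave.
- Bob (knave) says "Noah and I are the same type" - this is FALSE (a lie) because Bob is a knave and Noah is a knight.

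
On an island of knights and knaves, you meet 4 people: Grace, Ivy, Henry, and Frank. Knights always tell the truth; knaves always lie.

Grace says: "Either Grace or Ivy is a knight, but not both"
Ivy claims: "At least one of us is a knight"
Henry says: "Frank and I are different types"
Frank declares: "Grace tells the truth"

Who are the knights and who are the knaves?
Grace is a knave.
Ivy is a knave.
Henry is a knave.
Frank is a knave.

Verification:
- Grace (knave) says "Either Grace or Ivy is a knight, but not both" - this is FALSE (a lie) because Grace is a knave and Ivy is a knave.
- Ivy (knave) says "At least one of us is a knight" - this is FALSE (a lie) because no one is a knight.
- Henry (knave) says "Frank and I are different types" - this is FALSE (a lie) because Henry is a knave and Frank is a knave.
- Frank (knave) says "Grace tells the truth" - this is FALSE (a lie) because Grace is a knave.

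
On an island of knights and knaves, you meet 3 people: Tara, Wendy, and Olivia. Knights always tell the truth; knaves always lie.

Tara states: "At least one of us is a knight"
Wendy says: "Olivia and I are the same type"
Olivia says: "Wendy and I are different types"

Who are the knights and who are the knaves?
Tara is a knight.
Wendy is a knave.
Olivia is a knight.

Verification:
- Tara (knight) says "At least one of us is a knight" - this is TRUE because Tara and Olivia are knights.
- Wendy (knave) says "Olivia and I are the same type" - this is FALSE (a lie) because Wendy is a knave and Olivia is a knight.
- Olivia (knight) says "Wendy and I are different types" - this is TRUE because Olivia is a knight and Wendy is a knave.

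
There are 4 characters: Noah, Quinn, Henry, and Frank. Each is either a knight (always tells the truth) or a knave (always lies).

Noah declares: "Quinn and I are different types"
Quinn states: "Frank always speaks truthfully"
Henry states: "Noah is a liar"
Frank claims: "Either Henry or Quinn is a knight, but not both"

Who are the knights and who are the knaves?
Noah is a knight.
Quinn is a knave.
Henry is a knave.
Frank is a knave.

Verification:
- Noah (knight) says "Quinn and I are different types" - this is TRUE because Noah is a knight and Quinn is a knave.
- Quinn (knave) says "Frank always speaks truthfully" - this is FALSE (a lie) because Frank is a knave.
- Henry (knave) says "Noah is a liar" - this is FALSE (a lie) because Noah is a knight.
- Frank (knave) says "Either Henry or Quinn is a knight, but not both" - this is FALSE (a lie) because Henry is a knave and Quinn is a knave.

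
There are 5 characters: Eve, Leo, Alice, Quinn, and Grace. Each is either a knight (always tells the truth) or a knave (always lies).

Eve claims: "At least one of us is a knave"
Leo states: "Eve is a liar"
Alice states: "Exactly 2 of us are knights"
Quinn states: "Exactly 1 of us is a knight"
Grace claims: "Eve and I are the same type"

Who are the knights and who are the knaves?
Eve is a knight.
Leo is a knave.
Alice is a knight.
Quinn is a knave.
Grace is a knave.

Verification:
- Eve (knight) says "At least one of us is a knave" - this is TRUE because Leo, Quinn, and Grace are knaves.
- Leo (knave) says "Eve is a liar" - this is FALSE (a lie) because Eve is a knight.
- Alice (knight) says "Exactly 2 of us are knights" - this is TRUE because there are 2 knights.
- Quinn (knave) says "Exactly 1 of us is a knight" - this is FALSE (a lie) because there are 2 knights.
- Grace (knave) says "Eve and I are the same type" - this is FALSE (a lie) because Grace is a knave and Eve is a knight.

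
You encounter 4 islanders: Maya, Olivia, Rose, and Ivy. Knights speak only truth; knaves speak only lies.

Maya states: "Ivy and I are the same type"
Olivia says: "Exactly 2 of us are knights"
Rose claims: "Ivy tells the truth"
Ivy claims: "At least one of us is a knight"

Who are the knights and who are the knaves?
Maya is a knight.
Olivia is a knave.
Rose is a knight.
Ivy is a knight.

Verification:
- Maya (knight) says "Ivy and I are the same type" - this is TRUE because Maya is a knight and Ivy is a knight.
- Olivia (knave) says "Exactly 2 of us are knights" - this is FALSE (a lie) because there are 3 knights.
- Rose (knight) says "Ivy tells the truth" - this is TRUE because Ivy is a knight.
- Ivy (knight) says "At least one of us is a knight" - this is TRUE because Maya, Rose, and Ivy are knights.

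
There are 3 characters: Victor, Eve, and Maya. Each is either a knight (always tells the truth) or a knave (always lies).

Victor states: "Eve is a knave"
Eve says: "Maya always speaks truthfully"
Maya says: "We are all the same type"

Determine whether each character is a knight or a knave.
Victor is a knight.
Eve is a knave.
Maya is a knave.

Verification:
- Victor (knight) says "Eve is a knave" - this is TRUE because Eve is a knave.
- Eve (knave) says "Maya always speaks truthfully" - this is FALSE (a lie) because Maya is a knave.
- Maya (knave) says "We are all the same type" - this is FALSE (a lie) because Victor is a knight and Eve and Maya are knaves.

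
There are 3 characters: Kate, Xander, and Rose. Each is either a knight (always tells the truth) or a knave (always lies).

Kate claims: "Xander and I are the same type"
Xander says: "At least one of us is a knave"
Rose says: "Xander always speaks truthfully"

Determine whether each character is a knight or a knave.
Kate is a knave.
Xander is a knight.
Rose is a knight.

Verification:
- Kate (knave) says "Xander and I are the same type" - this is FALSE (a lie) because Kate is a knave and Xander is a knight.
- Xander (knight) says "At least one of us is a knave" - this is TRUE because Kate is a knave.
- Rose (knight) says "Xander always speaks truthfully" - this is TRUE because Xander is a knight.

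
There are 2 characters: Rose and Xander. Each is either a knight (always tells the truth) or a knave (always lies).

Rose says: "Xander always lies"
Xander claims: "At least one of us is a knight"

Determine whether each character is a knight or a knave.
Rose is a knave.
Xander is a knight.

Verification:
- Rose (knave) says "Xander always lies" - this is FALSE (a lie) because Xander is a knight.
- Xander (knight) says "At least one of us is a knight" - this is TRUE because Xander is a knight.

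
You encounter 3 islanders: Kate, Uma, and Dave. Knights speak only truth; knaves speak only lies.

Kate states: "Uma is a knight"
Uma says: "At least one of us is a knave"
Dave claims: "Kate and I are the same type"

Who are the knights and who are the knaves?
Kate is a knight.
Uma is a knight.
Dave is a knave.

Verification:
- Kate (knight) says "Uma is a knight" - this is TRUE because Uma is a knight.
- Uma (knight) says "At least one of us is a knave" - this is TRUE because Dave is a knave.
- Dave (knave) says "Kate and I are the same type" - this is FALSE (a lie) because Dave is a knave and Kate is a knight.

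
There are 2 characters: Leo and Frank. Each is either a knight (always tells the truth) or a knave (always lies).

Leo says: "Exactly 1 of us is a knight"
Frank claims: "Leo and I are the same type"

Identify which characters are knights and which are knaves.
Leo is a knight.
Frank is a knave.

Verification:
- Leo (knight) says "Exactly 1 of us is a knight" - this is TRUE because there are 1 knights.
- Frank (knave) says "Leo and I are the same type" - this is FALSE (a lie) because Frank is a knave and Leo is a knight.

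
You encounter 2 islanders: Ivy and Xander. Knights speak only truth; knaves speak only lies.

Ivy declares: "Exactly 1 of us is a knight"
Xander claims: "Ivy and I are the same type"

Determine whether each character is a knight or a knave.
Ivy is a knight.
Xander is a knave.

Verification:
- Ivy (knight) says "Exactly 1 of us is a knight" - this is TRUE because there are 1 knights.
- Xander (knave) says "Ivy and I are the same type" - this is FALSE (a lie) because Xander is a knave and Ivy is a knight.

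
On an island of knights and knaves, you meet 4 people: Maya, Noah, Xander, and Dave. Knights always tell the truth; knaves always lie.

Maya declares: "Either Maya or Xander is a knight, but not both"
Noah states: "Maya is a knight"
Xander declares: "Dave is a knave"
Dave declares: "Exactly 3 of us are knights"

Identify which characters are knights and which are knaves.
Maya is a knight.
Noah is a knight.
Xander is a knave.
Dave is a knight.

Verification:
- Maya (knight) says "Either Maya or Xander is a knight, but not both" - this is TRUE because Maya is a knight and Xander is a knave.
- Noah (knight) says "Maya is a knight" - this is TRUE because Maya is a knight.
- Xander (knave) says "Dave is a knave" - this is FALSE (a lie) because Dave is a knight.
- Dave (knight) says "Exactly 3 of us are knights" - this is TRUE because there are 3 knights.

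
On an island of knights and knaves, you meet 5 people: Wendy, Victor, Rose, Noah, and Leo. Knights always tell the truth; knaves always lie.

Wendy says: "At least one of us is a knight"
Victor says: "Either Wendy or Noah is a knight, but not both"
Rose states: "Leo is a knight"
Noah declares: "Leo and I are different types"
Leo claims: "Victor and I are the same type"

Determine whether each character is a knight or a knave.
Wendy is a knight.
Victor is a knight.
Rose is a knave.
Noah is a knave.
Leo is a knave.

Verification:
- Wendy (knight) says "At least one of us is a knight" - this is TRUE because Wendy and Victor are knights.
- Victor (knight) says "Either Wendy or Noah is a knight, but not both" - this is TRUE because Wendy is a knight and Noah is a knave.
- Rose (knave) says "Leo is a knight" - this is FALSE (a lie) because Leo is a knave.
- Noah (knave) says "Leo and I are different types" - this is FALSE (a lie) because Noah is a knave and Leo is a knave.
- Leo (knave) says "Victor and I are the same type" - this is FALSE (a lie) because Leo is a knave and Victor is a knight.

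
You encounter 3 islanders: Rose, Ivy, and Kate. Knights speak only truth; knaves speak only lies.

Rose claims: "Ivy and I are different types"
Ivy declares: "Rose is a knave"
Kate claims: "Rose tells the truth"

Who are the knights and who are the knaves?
Rose is a knight.
Ivy is a knave.
Kate is a knight.

Verification:
- Rose (knight) says "Ivy and I are different types" - this is TRUE because Rose is a knight and Ivy is a knave.
- Ivy (knave) says "Rose is a knave" - this is FALSE (a lie) because Rose is a knight.
- Kate (knight) says "Rose tells the truth" - this is TRUE because Rose is a knight.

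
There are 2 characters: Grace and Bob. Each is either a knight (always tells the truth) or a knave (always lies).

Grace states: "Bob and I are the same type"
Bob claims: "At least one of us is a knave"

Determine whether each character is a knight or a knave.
Grace is a knave.
Bob is a knight.

Verification:
- Grace (knave) says "Bob and I are the same type" - this is FALSE (a lie) because Grace is a knave and Bob is a knight.
- Bob (knight) says "At least one of us is a knave" - this is TRUE because Grace is a knave.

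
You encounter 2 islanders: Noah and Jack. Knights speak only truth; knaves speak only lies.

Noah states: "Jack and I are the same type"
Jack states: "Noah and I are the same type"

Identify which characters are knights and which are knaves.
Noah is a knight.
Jack is a knight.

Verification:
- Noah (knight) says "Jack and I are the same type" - this is TRUE because Noah is a knight and Jack is a knight.
- Jack (knight) says "Noah and I are the same type" - this is TRUE because Jack is a knight and Noah is a knight.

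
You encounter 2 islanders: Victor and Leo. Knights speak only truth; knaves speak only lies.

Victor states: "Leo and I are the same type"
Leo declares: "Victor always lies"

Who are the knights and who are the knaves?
Victor is a knave.
Leo is a knight.

Verification:
- Victor (knave) says "Leo and I are the same type" - this is FALSE (a lie) because Victor is a knave and Leo is a knight.
- Leo (knight) says "Victor always lies" - this is TRUE because Victor is a knave.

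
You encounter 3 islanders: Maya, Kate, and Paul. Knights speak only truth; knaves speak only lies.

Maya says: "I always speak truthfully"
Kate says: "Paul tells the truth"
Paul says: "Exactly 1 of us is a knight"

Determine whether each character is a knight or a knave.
Maya is a knave.
Kate is a knave.
Paul is a knave.

Verification:
- Maya (knave) says "I always speak truthfully" - this is FALSE (a lie) because Maya is a knave.
- Kate (knave) says "Paul tells the truth" - this is FALSE (a lie) because Paul is a knave.
- Paul (knave) says "Exactly 1 of us is a knight" - this is FALSE (a lie) because there are 0 knights.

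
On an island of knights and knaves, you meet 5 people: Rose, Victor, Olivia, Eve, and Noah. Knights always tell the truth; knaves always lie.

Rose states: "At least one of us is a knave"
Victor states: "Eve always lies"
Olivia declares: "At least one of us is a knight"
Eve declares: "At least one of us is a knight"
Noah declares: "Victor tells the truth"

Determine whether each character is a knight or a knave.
Rose is a knight.
Victor is a knave.
Olivia is a knight.
Eve is a knight.
Noah is a knave.

Verification:
- Rose (knight) says "At least one of us is a knave" - this is TRUE because Victor and Noah are knaves.
- Victor (knave) says "Eve always lies" - this is FALSE (a lie) because Eve is a knight.
- Olivia (knight) says "At least one of us is a knight" - this is TRUE because Rose, Olivia, and Eve are knights.
- Eve (knight) says "At least one of us is a knight" - this is TRUE because Rose, Olivia, and Eve are knights.
- Noah (knave) says "Victor tells the truth" - this is FALSE (a lie) because Victor is a knave.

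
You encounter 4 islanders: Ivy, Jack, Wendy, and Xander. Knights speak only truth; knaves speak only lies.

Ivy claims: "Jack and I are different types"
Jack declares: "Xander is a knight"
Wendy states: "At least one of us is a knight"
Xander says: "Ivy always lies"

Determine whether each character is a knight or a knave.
Ivy is a knight.
Jack is a knave.
Wendy is a knight.
Xander is a knave.

Verification:
- Ivy (knight) says "Jack and I are different types" - this is TRUE because Ivy is a knight and Jack is a knave.
- Jack (knave) says "Xander is a knight" - this is FALSE (a lie) because Xander is a knave.
- Wendy (knight) says "At least one of us is a knight" - this is TRUE because Ivy and Wendy are knights.
- Xander (knave) says "Ivy always lies" - this is FALSE (a lie) because Ivy is a knight.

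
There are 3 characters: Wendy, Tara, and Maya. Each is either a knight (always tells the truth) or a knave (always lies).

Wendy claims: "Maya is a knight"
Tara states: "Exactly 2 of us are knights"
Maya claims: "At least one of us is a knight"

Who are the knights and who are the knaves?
Wendy is a knave.
Tara is a knave.
Maya is a knave.

Verification:
- Wendy (knave) says "Maya is a knight" - this is FALSE (a lie) because Maya is a knave.
- Tara (knave) says "Exactly 2 of us are knights" - this is FALSE (a lie) because there are 0 knights.
- Maya (knave) says "At least one of us is a knight" - this is FALSE (a lie) because no one is a knight.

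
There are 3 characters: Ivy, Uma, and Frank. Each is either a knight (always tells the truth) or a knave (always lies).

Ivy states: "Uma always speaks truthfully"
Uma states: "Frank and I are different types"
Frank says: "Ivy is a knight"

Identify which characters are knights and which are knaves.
Ivy is a knave.
Uma is a knave.
Frank is a knave.

Verification:
- Ivy (knave) says "Uma always speaks truthfully" - this is FALSE (a lie) because Uma is a knave.
- Uma (knave) says "Frank and I are different types" - this is FALSE (a lie) because Uma is a knave and Frank is a knave.
- Frank (knave) says "Ivy is a knight" - this is FALSE (a lie) because Ivy is a knave.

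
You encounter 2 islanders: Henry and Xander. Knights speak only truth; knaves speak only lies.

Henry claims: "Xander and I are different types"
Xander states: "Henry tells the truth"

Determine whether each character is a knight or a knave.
Henry is a knave.
Xander is a knave.

Verification:
- Henry (knave) says "Xander and I are different types" - this is FALSE (a lie) because Henry is a knave and Xander is a knave.
- Xander (knave) says "Henry tells the truth" - this is FALSE (a lie) because Henry is a knave.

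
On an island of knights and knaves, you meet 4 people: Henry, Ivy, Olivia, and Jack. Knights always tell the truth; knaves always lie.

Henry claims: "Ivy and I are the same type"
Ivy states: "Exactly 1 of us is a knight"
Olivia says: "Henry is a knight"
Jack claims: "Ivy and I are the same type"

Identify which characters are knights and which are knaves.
Henry is a knave.
Ivy is a knight.
Olivia is a knave.
Jack is a knave.

Verification:
- Henry (knave) says "Ivy and I are the same type" - this is FALSE (a lie) because Henry is a knave and Ivy is a knight.
- Ivy (knight) says "Exactly 1 of us is a knight" - this is TRUE because there are 1 knights.
- Olivia (knave) says "Henry is a knight" - this is FALSE (a lie) because Henry is a knave.
- Jack (knave) says "Ivy and I are the same type" - this is FALSE (a lie) because Jack is a knave and Ivy is a knight.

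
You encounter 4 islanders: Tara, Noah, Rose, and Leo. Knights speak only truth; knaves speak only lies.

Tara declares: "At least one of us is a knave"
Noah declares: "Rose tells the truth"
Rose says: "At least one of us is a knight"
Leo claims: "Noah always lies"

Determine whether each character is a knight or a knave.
Tara is a knight.
Noah is a knight.
Rose is a knight.
Leo is a knave.

Verification:
- Tara (knight) says "At least one of us is a knave" - this is TRUE because Leo is a knave.
- Noah (knight) says "Rose tells the truth" - this is TRUE because Rose is a knight.
- Rose (knight) says "At least one of us is a knight" - this is TRUE because Tara, Noah, and Rose are knights.
- Leo (knave) says "Noah always lies" - this is FALSE (a lie) because Noah is a knight.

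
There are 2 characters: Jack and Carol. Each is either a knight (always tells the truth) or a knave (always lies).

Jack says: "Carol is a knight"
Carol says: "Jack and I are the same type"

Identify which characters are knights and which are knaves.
Jack is a knight.
Carol is a knight.

Verification:
- Jack (knight) says "Carol is a knight" - this is TRUE because Carol is a knight.
- Carol (knight) says "Jack and I are the same type" - this is TRUE because Carol is a knight and Jack is a knight.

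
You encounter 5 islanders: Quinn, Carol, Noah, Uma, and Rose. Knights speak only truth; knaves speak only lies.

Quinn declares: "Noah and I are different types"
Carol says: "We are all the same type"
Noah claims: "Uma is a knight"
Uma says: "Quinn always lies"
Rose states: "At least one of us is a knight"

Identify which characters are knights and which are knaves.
Quinn is a knight.
Carol is a knave.
Noah is a knave.
Uma is a knave.
Rose is a knight.

Verification:
- Quinn (knight) says "Noah and I are different types" - this is TRUE because Quinn is a knight and Noah is a knave.
- Carol (knave) says "We are all the same type" - this is FALSE (a lie) because Quinn and Rose are knights and Carol, Noah, and Uma are knaves.
- Noah (knave) says "Uma is a knight" - this is FALSE (a lie) because Uma is a knave.
- Uma (knave) says "Quinn always lies" - this is FALSE (a lie) because Quinn is a knight.
- Rose (knight) says "At least one of us is a knight" - this is TRUE because Quinn and Rose are knights.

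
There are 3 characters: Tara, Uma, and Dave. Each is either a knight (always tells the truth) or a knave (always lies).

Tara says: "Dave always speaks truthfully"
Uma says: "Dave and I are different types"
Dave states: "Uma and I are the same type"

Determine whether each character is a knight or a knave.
Tara is a knave.
Uma is a knight.
Dave is a knave.

Verification:
- Tara (knave) says "Dave always speaks truthfully" - this is FALSE (a lie) because Dave is a knave.
- Uma (knight) says "Dave and I are different types" - this is TRUE because Uma is a knight and Dave is a knave.
- Dave (knave) says "Uma and I are the same type" - this is FALSE (a lie) because Dave is a knave and Uma is a knight.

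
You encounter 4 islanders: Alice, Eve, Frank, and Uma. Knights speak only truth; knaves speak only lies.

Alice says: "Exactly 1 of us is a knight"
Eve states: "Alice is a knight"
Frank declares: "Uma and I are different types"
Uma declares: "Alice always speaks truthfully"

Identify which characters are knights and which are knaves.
Alice is a knave.
Eve is a knave.
Frank is a knave.
Uma is a knave.

Verification:
- Alice (knave) says "Exactly 1 of us is a knight" - this is FALSE (a lie) because there are 0 knights.
- Eve (knave) says "Alice is a knight" - this is FALSE (a lie) because Alice is a knave.
- Frank (knave) says "Uma and I are different types" - this is FALSE (a lie) because Frank is a knave and Uma is a knave.
- Uma (knave) says "Alice always speaks truthfully" - this is FALSE (a lie) because Alice is a knave.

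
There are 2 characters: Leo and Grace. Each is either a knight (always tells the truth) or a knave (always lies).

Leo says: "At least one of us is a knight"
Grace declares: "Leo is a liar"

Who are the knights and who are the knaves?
Leo is a knight.
Grace is a knave.

Verification:
- Leo (knight) says "At least one of us is a knight" - this is TRUE because Leo is a knight.
- Grace (knave) says "Leo is a liar" - this is FALSE (a lie) because Leo is a knight.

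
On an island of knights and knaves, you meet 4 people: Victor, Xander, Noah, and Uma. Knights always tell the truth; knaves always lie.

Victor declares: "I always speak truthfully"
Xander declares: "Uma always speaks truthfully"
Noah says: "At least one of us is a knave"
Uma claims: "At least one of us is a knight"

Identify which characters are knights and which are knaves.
Victor is a knave.
Xander is a knight.
Noah is a knight.
Uma is a knight.

Verification:
- Victor (knave) says "I always speak truthfully" - this is FALSE (a lie) because Victor is a knave.
- Xander (knight) says "Uma always speaks truthfully" - this is TRUE because Uma is a knight.
- Noah (knight) says "At least one of us is a knave" - this is TRUE because Victor is a knave.
- Uma (knight) says "At least one of us is a knight" - this is TRUE because Xander, Noah, and Uma are knights.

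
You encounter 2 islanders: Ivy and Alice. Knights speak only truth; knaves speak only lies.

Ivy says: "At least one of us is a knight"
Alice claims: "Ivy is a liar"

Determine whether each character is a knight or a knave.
Ivy is a knight.
Alice is a knave.

Verification:
- Ivy (knight) says "At least one of us is a knight" - this is TRUE because Ivy is a knight.
- Alice (knave) says "Ivy is a liar" - this is FALSE (a lie) because Ivy is a knight.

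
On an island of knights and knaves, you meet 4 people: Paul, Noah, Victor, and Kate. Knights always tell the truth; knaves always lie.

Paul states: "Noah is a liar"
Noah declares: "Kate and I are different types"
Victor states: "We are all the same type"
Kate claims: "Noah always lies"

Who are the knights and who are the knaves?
Paul is a knave.
Noah is a knight.
Victor is a knave.
Kate is a knave.

Verification:
- Paul (knave) says "Noah is a liar" - this is FALSE (a lie) because Noah is a knight.
- Noah (knight) says "Kate and I are different types" - this is TRUE because Noah is a knight and Kate is a knave.
- Victor (knave) says "We are all the same type" - this is FALSE (a lie) because Noah is a knight and Paul, Victor, and Kate are knaves.
- Kate (knave) says "Noah always lies" - this is FALSE (a lie) because Noah is a knight.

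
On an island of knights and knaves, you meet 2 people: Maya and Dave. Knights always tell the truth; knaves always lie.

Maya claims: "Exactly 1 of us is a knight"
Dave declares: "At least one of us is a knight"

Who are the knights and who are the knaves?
Maya is a knave.
Dave is a knave.

Verification:
- Maya (knave) says "Exactly 1 of us is a knight" - this is FALSE (a lie) because there are 0 knights.
- Dave (knave) says "At least one of us is a knight" - this is FALSE (a lie) because no one is a knight.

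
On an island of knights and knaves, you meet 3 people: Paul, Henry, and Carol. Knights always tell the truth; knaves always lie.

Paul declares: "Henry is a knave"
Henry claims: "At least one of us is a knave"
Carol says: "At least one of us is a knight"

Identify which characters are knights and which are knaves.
Paul is a knave.
Henry is a knight.
Carol is a knight.

Verification:
- Paul (knave) says "Henry is a knave" - this is FALSE (a lie) because Henry is a knight.
- Henry (knight) says "At least one of us is a knave" - this is TRUE because Paul is a knave.
- Carol (knight) says "At least one of us is a knight" - this is TRUE because Henry and Carol are knights.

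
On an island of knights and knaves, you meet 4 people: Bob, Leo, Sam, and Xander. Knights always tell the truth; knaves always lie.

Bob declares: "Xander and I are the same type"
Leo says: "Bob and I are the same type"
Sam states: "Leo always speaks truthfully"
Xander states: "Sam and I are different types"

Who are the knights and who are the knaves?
Bob is a knight.
Leo is a knave.
Sam is a knave.
Xander is a knight.

Verification:
- Bob (knight) says "Xander and I are the same type" - this is TRUE because Bob is a knight and Xander is a knight.
- Leo (knave) says "Bob and I are the same type" - this is FALSE (a lie) because Leo is a knave and Bob is a knight.
- Sam (knave) says "Leo always speaks truthfully" - this is FALSE (a lie) because Leo is a knave.
- Xander (knight) says "Sam and I are different types" - this is TRUE because Xander is a knight and Sam is a knave.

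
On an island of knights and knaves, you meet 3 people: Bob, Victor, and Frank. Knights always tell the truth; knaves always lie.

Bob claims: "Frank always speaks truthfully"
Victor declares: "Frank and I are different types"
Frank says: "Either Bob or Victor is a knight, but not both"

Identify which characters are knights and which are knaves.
Bob is a knave.
Victor is a knave.
Frank is a knave.

Verification:
- Bob (knave) says "Frank always speaks truthfully" - this is FALSE (a lie) because Frank is a knave.
- Victor (knave) says "Frank and I are different types" - this is FALSE (a lie) because Victor is a knave and Frank is a knave.
- Frank (knave) says "Either Bob or Victor is a knight, but not both" - this is FALSE (a lie) because Bob is a knave and Victor is a knave.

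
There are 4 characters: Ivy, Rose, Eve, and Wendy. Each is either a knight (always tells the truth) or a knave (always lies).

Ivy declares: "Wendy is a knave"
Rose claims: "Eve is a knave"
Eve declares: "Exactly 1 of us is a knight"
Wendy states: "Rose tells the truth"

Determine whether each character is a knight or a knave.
Ivy is a knave.
Rose is a knight.
Eve is a knave.
Wendy is a knight.

Verification:
- Ivy (knave) says "Wendy is a knave" - this is FALSE (a lie) because Wendy is a knight.
- Rose (knight) says "Eve is a knave" - this is TRUE because Eve is a knave.
- Eve (knave) says "Exactly 1 of us is a knight" - this is FALSE (a lie) because there are 2 knights.
- Wendy (knight) says "Rose tells the truth" - this is TRUE because Rose is a knight.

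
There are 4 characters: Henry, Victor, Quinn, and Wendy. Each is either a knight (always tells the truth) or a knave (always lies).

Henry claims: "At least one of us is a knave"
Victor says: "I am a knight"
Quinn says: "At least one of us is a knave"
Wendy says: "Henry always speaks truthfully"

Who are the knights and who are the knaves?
Henry is a knight.
Victor is a knave.
Quinn is a knight.
Wendy is a knight.

Verification:
- Henry (knight) says "At least one of us is a knave" - this is TRUE because Victor is a knave.
- Victor (knave) says "I am a knight" - this is FALSE (a lie) because Victor is a knave.
- Quinn (knight) says "At least one of us is a knave" - this is TRUE because Victor is a knave.
- Wendy (knight) says "Henry always speaks truthfully" - this is TRUE because Henry is a knight.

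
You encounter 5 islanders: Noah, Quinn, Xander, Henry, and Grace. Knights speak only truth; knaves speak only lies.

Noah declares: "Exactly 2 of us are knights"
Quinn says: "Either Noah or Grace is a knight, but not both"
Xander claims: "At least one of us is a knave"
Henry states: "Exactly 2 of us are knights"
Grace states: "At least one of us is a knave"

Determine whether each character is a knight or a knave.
Noah is a knave.
Quinn is a knight.
Xander is a knight.
Henry is a knave.
Grace is a knight.

Verification:
- Noah (knave) says "Exactly 2 of us are knights" - this is FALSE (a lie) because there are 3 knights.
- Quinn (knight) says "Either Noah or Grace is a knight, but not both" - this is TRUE because Noah is a knave and Grace is a knight.
- Xander (knight) says "At least one of us is a knave" - this is TRUE because Noah and Henry are knaves.
- Henry (knave) says "Exactly 2 of us are knights" - this is FALSE (a lie) because there are 3 knights.
- Grace (knight) says "At least one of us is a knave" - this is TRUE because Noah and Henry are knaves.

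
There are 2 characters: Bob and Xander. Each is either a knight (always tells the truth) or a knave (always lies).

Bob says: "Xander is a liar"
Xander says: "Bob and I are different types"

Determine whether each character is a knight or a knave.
Bob is a knave.
Xander is a knight.

Verification:
- Bob (knave) says "Xander is a liar" - this is FALSE (a lie) because Xander is a knight.
- Xander (knight) says "Bob and I are different types" - this is TRUE because Xander is a knight and Bob is a knave.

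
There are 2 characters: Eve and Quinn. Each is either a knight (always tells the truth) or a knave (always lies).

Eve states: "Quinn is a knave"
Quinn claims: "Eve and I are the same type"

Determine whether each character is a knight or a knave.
Eve is a knight.
Quinn is a knave.

Verification:
- Eve (knight) says "Quinn is a knave" - this is TRUE because Quinn is a knave.
- Quinn (knave) says "Eve and I are the same type" - this is FALSE (a lie) because Quinn is a knave and Eve is a knight.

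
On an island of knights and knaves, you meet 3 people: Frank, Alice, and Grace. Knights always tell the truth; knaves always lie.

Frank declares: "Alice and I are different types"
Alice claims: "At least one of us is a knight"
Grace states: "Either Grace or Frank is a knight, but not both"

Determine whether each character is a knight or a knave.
Frank is a knave.
Alice is a knave.
Grace is a knave.

Verification:
- Frank (knave) says "Alice and I are different types" - this is FALSE (a lie) because Frank is a knave and Alice is a knave.
- Alice (knave) says "At least one of us is a knight" - this is FALSE (a lie) because no one is a knight.
- Grace (knave) says "Either Grace or Frank is a knight, but not both" - this is FALSE (a lie) because Grace is a knave and Frank is a knave.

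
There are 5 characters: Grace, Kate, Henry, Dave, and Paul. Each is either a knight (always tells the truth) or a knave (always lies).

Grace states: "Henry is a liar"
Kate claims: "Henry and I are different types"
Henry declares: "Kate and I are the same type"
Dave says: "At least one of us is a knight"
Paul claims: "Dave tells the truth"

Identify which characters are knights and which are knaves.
Grace is a knight.
Kate is a knight.
Henry is a knave.
Dave is a knight.
Paul is a knight.

Verification:
- Grace (knight) says "Henry is a liar" - this is TRUE because Henry is a knave.
- Kate (knight) says "Henry and I are different types" - this is TRUE because Kate is a knight and Henry is a knave.
- Henry (knave) says "Kate and I are the same type" - this is FALSE (a lie) because Henry is a knave and Kate is a knight.
- Dave (knight) says "At least one of us is a knight" - this is TRUE because Grace, Kate, Dave, and Paul are knights.
- Paul (knight) says "Dave tells the truth" - this is TRUE because Dave is a knight.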